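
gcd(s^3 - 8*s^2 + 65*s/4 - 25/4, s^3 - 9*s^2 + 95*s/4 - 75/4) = s^2 - 15*s/2 + 25/2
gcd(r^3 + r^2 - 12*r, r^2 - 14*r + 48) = 1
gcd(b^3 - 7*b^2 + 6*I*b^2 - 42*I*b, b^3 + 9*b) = b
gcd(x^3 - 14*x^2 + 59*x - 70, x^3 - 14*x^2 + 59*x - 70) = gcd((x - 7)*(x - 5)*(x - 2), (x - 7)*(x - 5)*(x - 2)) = x^3 - 14*x^2 + 59*x - 70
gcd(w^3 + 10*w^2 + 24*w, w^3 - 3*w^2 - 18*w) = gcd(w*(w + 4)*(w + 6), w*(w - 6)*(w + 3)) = w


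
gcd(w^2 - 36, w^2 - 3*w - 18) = w - 6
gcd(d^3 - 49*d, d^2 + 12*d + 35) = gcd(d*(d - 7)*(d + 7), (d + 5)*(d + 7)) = d + 7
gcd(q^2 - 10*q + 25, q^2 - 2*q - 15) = q - 5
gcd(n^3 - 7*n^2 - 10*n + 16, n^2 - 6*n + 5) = n - 1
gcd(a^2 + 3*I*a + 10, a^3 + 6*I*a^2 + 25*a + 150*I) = a + 5*I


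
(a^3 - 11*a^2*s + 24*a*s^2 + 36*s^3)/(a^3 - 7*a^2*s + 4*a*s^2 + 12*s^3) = (-a + 6*s)/(-a + 2*s)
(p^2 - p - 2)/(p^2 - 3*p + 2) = (p + 1)/(p - 1)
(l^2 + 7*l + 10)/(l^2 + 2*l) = (l + 5)/l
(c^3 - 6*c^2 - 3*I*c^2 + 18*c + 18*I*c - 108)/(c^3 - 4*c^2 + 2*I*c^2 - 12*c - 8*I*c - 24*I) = (c^2 - 3*I*c + 18)/(c^2 + 2*c*(1 + I) + 4*I)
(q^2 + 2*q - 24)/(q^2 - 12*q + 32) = (q + 6)/(q - 8)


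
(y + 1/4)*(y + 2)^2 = y^3 + 17*y^2/4 + 5*y + 1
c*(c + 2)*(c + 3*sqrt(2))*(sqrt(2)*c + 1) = sqrt(2)*c^4 + 2*sqrt(2)*c^3 + 7*c^3 + 3*sqrt(2)*c^2 + 14*c^2 + 6*sqrt(2)*c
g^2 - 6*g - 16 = (g - 8)*(g + 2)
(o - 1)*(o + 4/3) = o^2 + o/3 - 4/3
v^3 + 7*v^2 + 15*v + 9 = (v + 1)*(v + 3)^2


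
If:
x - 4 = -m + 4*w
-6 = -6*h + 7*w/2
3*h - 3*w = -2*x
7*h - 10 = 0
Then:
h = 10/7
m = 391/49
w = 36/49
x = -51/49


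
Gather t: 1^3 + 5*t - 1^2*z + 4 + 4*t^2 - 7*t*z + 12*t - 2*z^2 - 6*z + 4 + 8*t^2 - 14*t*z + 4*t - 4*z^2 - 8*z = 12*t^2 + t*(21 - 21*z) - 6*z^2 - 15*z + 9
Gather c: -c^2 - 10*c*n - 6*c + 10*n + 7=-c^2 + c*(-10*n - 6) + 10*n + 7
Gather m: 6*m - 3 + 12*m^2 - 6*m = 12*m^2 - 3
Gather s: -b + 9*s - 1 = -b + 9*s - 1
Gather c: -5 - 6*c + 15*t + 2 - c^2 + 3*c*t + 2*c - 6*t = -c^2 + c*(3*t - 4) + 9*t - 3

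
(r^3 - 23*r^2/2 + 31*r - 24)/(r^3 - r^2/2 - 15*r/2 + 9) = (r - 8)/(r + 3)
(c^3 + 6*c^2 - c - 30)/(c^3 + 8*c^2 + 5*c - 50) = (c + 3)/(c + 5)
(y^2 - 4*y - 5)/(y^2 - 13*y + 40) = (y + 1)/(y - 8)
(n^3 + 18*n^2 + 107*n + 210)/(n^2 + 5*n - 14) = (n^2 + 11*n + 30)/(n - 2)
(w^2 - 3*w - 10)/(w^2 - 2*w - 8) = (w - 5)/(w - 4)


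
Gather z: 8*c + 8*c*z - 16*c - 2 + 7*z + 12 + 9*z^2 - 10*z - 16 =-8*c + 9*z^2 + z*(8*c - 3) - 6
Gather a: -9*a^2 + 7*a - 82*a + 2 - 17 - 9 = -9*a^2 - 75*a - 24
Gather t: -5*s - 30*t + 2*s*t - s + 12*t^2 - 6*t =-6*s + 12*t^2 + t*(2*s - 36)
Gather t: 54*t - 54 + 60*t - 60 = 114*t - 114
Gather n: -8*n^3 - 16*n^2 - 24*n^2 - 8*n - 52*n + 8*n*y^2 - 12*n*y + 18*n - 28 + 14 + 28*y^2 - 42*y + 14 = -8*n^3 - 40*n^2 + n*(8*y^2 - 12*y - 42) + 28*y^2 - 42*y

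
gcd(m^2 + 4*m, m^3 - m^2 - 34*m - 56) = m + 4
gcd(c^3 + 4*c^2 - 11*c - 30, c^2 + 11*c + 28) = 1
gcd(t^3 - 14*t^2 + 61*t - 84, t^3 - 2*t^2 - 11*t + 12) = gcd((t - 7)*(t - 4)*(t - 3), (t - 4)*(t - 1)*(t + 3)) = t - 4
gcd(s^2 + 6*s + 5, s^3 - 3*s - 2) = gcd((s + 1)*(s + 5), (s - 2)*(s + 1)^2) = s + 1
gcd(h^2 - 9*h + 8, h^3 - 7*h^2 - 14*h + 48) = h - 8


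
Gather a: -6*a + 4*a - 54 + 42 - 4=-2*a - 16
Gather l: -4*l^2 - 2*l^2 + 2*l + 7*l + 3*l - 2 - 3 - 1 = -6*l^2 + 12*l - 6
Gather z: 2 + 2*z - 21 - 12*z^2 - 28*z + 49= -12*z^2 - 26*z + 30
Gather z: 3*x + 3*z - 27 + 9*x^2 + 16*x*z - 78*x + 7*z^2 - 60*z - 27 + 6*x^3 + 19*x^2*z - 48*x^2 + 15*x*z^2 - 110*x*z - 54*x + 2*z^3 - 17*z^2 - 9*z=6*x^3 - 39*x^2 - 129*x + 2*z^3 + z^2*(15*x - 10) + z*(19*x^2 - 94*x - 66) - 54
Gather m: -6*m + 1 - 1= -6*m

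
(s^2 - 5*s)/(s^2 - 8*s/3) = 3*(s - 5)/(3*s - 8)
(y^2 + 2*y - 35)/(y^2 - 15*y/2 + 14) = 2*(y^2 + 2*y - 35)/(2*y^2 - 15*y + 28)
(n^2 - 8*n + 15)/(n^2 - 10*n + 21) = (n - 5)/(n - 7)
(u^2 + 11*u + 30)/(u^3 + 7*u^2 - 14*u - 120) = 1/(u - 4)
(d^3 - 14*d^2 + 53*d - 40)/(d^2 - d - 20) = (d^2 - 9*d + 8)/(d + 4)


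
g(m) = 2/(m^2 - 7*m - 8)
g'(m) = 2*(7 - 2*m)/(m^2 - 7*m - 8)^2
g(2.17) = -0.11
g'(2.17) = 0.02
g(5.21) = -0.12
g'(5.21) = -0.02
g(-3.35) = 0.07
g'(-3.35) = 0.04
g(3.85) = -0.10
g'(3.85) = -0.00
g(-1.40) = 0.53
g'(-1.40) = 1.39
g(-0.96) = -5.58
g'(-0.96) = 138.89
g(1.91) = -0.11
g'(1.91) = 0.02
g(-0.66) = -0.68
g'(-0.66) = 1.92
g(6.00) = -0.14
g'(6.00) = -0.05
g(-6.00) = 0.03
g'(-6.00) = 0.01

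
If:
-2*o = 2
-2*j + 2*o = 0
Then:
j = -1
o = -1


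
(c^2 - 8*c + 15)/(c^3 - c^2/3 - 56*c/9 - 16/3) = 9*(c - 5)/(9*c^2 + 24*c + 16)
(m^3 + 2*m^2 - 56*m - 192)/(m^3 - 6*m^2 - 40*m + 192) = (m + 4)/(m - 4)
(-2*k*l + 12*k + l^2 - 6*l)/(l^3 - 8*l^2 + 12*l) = (-2*k + l)/(l*(l - 2))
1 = 1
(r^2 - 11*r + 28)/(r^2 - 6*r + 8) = (r - 7)/(r - 2)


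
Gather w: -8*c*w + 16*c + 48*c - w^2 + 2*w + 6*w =64*c - w^2 + w*(8 - 8*c)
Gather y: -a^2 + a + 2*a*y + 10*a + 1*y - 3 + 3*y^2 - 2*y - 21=-a^2 + 11*a + 3*y^2 + y*(2*a - 1) - 24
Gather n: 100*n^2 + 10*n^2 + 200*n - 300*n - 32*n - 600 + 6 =110*n^2 - 132*n - 594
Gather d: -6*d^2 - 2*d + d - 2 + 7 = -6*d^2 - d + 5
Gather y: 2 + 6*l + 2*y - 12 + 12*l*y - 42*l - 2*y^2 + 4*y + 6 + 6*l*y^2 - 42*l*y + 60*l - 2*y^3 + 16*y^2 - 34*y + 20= 24*l - 2*y^3 + y^2*(6*l + 14) + y*(-30*l - 28) + 16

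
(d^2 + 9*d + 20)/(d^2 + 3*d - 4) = (d + 5)/(d - 1)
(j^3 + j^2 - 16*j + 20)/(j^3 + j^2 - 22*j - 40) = (j^3 + j^2 - 16*j + 20)/(j^3 + j^2 - 22*j - 40)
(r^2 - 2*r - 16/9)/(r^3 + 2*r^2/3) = (r - 8/3)/r^2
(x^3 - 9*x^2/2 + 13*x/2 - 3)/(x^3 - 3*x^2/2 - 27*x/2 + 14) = (2*x^2 - 7*x + 6)/(2*x^2 - x - 28)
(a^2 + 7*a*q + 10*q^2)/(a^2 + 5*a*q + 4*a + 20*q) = (a + 2*q)/(a + 4)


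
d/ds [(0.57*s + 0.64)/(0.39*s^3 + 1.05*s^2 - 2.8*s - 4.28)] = (0.2223*s^3 + 0.5985*s^2 - 1.596*s - (0.57*s + 0.64)*(1.17*s^2 + 2.1*s - 2.8) - 2.4396)/(0.39*s^3 + 1.05*s^2 - 2.8*s - 4.28)^2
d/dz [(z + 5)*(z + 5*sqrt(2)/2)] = 2*z + 5*sqrt(2)/2 + 5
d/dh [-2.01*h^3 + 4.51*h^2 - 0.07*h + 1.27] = -6.03*h^2 + 9.02*h - 0.07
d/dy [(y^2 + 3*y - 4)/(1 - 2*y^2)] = (6*y^2 - 14*y + 3)/(4*y^4 - 4*y^2 + 1)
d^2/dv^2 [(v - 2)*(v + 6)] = 2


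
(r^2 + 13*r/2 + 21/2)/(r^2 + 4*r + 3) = (r + 7/2)/(r + 1)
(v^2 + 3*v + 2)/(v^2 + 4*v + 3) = (v + 2)/(v + 3)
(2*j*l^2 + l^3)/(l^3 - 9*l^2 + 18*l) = l*(2*j + l)/(l^2 - 9*l + 18)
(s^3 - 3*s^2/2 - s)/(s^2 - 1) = s*(2*s^2 - 3*s - 2)/(2*(s^2 - 1))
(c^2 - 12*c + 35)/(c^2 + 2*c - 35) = (c - 7)/(c + 7)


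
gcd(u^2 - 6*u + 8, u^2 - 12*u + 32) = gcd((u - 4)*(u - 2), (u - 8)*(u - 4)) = u - 4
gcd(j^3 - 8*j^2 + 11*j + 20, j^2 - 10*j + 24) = j - 4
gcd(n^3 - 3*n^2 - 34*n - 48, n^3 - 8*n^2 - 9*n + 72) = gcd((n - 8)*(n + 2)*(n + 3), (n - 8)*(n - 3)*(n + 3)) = n^2 - 5*n - 24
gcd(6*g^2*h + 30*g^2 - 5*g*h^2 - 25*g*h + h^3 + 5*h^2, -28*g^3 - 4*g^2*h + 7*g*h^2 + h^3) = 2*g - h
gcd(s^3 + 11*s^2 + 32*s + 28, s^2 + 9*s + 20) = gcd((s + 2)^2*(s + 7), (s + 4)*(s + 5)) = 1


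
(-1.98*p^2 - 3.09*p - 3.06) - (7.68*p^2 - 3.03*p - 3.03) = -9.66*p^2 - 0.0600000000000001*p - 0.0300000000000002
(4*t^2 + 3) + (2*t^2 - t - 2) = 6*t^2 - t + 1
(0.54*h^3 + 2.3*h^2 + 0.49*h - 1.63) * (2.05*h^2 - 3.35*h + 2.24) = 1.107*h^5 + 2.906*h^4 - 5.4909*h^3 + 0.169000000000001*h^2 + 6.5581*h - 3.6512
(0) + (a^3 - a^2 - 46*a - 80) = a^3 - a^2 - 46*a - 80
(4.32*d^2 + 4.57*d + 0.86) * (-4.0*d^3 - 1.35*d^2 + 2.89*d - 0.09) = -17.28*d^5 - 24.112*d^4 + 2.8753*d^3 + 11.6575*d^2 + 2.0741*d - 0.0774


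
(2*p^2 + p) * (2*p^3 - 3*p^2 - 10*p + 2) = 4*p^5 - 4*p^4 - 23*p^3 - 6*p^2 + 2*p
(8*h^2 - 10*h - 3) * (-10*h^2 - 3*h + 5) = -80*h^4 + 76*h^3 + 100*h^2 - 41*h - 15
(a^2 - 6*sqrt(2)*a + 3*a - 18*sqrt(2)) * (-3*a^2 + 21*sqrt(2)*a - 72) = -3*a^4 - 9*a^3 + 39*sqrt(2)*a^3 - 324*a^2 + 117*sqrt(2)*a^2 - 972*a + 432*sqrt(2)*a + 1296*sqrt(2)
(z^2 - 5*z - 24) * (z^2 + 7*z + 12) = z^4 + 2*z^3 - 47*z^2 - 228*z - 288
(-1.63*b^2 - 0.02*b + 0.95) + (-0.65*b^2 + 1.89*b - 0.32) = -2.28*b^2 + 1.87*b + 0.63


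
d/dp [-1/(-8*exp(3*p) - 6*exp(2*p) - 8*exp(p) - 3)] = (-24*exp(2*p) - 12*exp(p) - 8)*exp(p)/(8*exp(3*p) + 6*exp(2*p) + 8*exp(p) + 3)^2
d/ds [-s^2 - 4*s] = -2*s - 4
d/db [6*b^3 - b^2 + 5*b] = 18*b^2 - 2*b + 5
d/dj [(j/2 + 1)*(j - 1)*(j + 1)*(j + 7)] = 2*j^3 + 27*j^2/2 + 13*j - 9/2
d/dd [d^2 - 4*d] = 2*d - 4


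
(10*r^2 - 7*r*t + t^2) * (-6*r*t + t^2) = -60*r^3*t + 52*r^2*t^2 - 13*r*t^3 + t^4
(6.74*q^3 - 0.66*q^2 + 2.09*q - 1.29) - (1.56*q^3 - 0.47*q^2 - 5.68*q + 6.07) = 5.18*q^3 - 0.19*q^2 + 7.77*q - 7.36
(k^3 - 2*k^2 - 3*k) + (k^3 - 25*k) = 2*k^3 - 2*k^2 - 28*k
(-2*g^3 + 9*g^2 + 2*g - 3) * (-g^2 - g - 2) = 2*g^5 - 7*g^4 - 7*g^3 - 17*g^2 - g + 6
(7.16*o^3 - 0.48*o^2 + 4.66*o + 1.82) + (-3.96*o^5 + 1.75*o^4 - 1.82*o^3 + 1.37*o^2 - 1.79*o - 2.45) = -3.96*o^5 + 1.75*o^4 + 5.34*o^3 + 0.89*o^2 + 2.87*o - 0.63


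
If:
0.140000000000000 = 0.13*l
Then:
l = 1.08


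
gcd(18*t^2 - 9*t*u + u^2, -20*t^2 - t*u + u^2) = 1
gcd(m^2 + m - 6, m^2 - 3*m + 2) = m - 2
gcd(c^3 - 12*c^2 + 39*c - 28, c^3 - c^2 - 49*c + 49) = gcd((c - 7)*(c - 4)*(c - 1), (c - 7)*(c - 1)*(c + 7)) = c^2 - 8*c + 7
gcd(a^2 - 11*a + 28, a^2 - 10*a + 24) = a - 4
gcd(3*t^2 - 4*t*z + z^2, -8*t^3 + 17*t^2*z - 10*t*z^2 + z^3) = -t + z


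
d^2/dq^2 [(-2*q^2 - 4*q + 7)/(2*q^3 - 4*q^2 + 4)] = 2*(-q^6 - 6*q^5 + 33*q^4 - 50*q^3 + 54*q^2 - 45*q + 10)/(q^9 - 6*q^8 + 12*q^7 - 2*q^6 - 24*q^5 + 24*q^4 + 12*q^3 - 24*q^2 + 8)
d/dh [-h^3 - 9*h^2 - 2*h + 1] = -3*h^2 - 18*h - 2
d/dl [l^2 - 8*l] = 2*l - 8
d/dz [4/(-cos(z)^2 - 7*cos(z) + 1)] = -4*(2*cos(z) + 7)*sin(z)/(sin(z)^2 - 7*cos(z))^2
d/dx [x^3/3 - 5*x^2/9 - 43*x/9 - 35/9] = x^2 - 10*x/9 - 43/9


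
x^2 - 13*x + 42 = (x - 7)*(x - 6)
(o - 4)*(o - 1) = o^2 - 5*o + 4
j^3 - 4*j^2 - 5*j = j*(j - 5)*(j + 1)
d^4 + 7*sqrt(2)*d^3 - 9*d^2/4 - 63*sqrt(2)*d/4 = d*(d - 3/2)*(d + 3/2)*(d + 7*sqrt(2))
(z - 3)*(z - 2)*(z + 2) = z^3 - 3*z^2 - 4*z + 12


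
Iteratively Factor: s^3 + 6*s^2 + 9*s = (s + 3)*(s^2 + 3*s) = (s + 3)^2*(s)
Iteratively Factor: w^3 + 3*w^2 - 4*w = (w - 1)*(w^2 + 4*w) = w*(w - 1)*(w + 4)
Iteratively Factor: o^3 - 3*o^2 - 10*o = (o - 5)*(o^2 + 2*o) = (o - 5)*(o + 2)*(o)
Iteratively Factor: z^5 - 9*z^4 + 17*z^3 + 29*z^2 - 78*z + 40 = (z - 5)*(z^4 - 4*z^3 - 3*z^2 + 14*z - 8) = (z - 5)*(z - 1)*(z^3 - 3*z^2 - 6*z + 8) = (z - 5)*(z - 1)^2*(z^2 - 2*z - 8) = (z - 5)*(z - 4)*(z - 1)^2*(z + 2)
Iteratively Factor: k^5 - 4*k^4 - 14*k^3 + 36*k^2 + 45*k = (k - 5)*(k^4 + k^3 - 9*k^2 - 9*k) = (k - 5)*(k + 3)*(k^3 - 2*k^2 - 3*k) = (k - 5)*(k - 3)*(k + 3)*(k^2 + k) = (k - 5)*(k - 3)*(k + 1)*(k + 3)*(k)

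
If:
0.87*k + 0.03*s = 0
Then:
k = -0.0344827586206897*s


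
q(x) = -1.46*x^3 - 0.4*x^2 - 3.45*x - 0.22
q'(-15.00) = -976.95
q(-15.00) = 4889.03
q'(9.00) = -365.43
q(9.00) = -1128.01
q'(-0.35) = -3.71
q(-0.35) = 1.00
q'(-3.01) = -40.73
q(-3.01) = 46.36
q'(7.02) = -224.91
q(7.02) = -549.24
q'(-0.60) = -4.55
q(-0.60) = 2.02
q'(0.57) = -5.33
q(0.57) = -2.59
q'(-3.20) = -45.74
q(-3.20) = 54.57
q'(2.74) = -38.53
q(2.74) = -42.71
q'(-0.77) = -5.43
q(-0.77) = 2.87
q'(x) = -4.38*x^2 - 0.8*x - 3.45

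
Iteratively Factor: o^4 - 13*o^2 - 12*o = (o)*(o^3 - 13*o - 12) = o*(o - 4)*(o^2 + 4*o + 3) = o*(o - 4)*(o + 1)*(o + 3)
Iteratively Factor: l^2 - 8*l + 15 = (l - 5)*(l - 3)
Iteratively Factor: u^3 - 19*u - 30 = (u - 5)*(u^2 + 5*u + 6) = (u - 5)*(u + 2)*(u + 3)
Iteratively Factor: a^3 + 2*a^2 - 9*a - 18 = (a + 2)*(a^2 - 9) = (a + 2)*(a + 3)*(a - 3)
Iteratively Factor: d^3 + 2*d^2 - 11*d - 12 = (d - 3)*(d^2 + 5*d + 4) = (d - 3)*(d + 4)*(d + 1)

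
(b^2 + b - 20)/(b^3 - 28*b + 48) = (b + 5)/(b^2 + 4*b - 12)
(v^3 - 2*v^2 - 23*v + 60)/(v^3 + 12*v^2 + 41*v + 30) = (v^2 - 7*v + 12)/(v^2 + 7*v + 6)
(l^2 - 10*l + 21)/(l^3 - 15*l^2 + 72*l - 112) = (l - 3)/(l^2 - 8*l + 16)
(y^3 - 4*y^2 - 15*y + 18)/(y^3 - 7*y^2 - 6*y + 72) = (y - 1)/(y - 4)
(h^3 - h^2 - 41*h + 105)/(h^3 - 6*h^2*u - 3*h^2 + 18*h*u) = (-h^2 - 2*h + 35)/(h*(-h + 6*u))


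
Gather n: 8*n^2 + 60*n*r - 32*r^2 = 8*n^2 + 60*n*r - 32*r^2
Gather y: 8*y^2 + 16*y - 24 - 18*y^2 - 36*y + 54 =-10*y^2 - 20*y + 30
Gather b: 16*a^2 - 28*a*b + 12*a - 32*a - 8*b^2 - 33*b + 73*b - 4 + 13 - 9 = 16*a^2 - 20*a - 8*b^2 + b*(40 - 28*a)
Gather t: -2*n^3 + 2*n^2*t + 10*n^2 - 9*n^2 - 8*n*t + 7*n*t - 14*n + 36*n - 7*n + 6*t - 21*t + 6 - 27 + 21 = -2*n^3 + n^2 + 15*n + t*(2*n^2 - n - 15)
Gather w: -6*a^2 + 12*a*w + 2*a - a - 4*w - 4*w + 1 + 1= -6*a^2 + a + w*(12*a - 8) + 2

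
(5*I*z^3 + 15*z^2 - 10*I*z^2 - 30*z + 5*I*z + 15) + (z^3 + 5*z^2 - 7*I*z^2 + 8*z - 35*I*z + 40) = z^3 + 5*I*z^3 + 20*z^2 - 17*I*z^2 - 22*z - 30*I*z + 55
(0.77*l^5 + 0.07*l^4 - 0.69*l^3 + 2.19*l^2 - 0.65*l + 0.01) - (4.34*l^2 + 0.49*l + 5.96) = 0.77*l^5 + 0.07*l^4 - 0.69*l^3 - 2.15*l^2 - 1.14*l - 5.95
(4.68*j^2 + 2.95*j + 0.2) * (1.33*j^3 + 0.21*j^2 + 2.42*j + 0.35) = 6.2244*j^5 + 4.9063*j^4 + 12.2111*j^3 + 8.819*j^2 + 1.5165*j + 0.07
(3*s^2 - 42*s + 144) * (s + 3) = 3*s^3 - 33*s^2 + 18*s + 432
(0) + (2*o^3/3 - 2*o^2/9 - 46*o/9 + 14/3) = 2*o^3/3 - 2*o^2/9 - 46*o/9 + 14/3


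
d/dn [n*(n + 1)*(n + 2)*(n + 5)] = 4*n^3 + 24*n^2 + 34*n + 10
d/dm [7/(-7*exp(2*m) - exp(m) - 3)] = (98*exp(m) + 7)*exp(m)/(7*exp(2*m) + exp(m) + 3)^2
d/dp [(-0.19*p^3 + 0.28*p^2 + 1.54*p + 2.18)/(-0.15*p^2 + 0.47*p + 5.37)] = (0.0285*p^4 - 0.1786*p^3 - 2.6983*p^2 + 3.6612*p + 7.2452)/(0.0225*p^4 - 0.141*p^3 - 1.3901*p^2 + 5.0478*p + 28.8369)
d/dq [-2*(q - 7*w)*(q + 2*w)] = -4*q + 10*w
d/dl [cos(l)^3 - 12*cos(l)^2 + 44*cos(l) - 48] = (-3*cos(l)^2 + 24*cos(l) - 44)*sin(l)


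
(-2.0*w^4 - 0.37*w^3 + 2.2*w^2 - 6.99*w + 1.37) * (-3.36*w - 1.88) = 6.72*w^5 + 5.0032*w^4 - 6.6964*w^3 + 19.3504*w^2 + 8.538*w - 2.5756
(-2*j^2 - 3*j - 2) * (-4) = 8*j^2 + 12*j + 8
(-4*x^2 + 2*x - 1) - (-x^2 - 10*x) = -3*x^2 + 12*x - 1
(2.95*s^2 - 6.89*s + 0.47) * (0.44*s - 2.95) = 1.298*s^3 - 11.7341*s^2 + 20.5323*s - 1.3865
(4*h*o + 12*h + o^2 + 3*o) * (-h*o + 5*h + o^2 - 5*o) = -4*h^2*o^2 + 8*h^2*o + 60*h^2 + 3*h*o^3 - 6*h*o^2 - 45*h*o + o^4 - 2*o^3 - 15*o^2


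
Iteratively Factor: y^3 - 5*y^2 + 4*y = (y)*(y^2 - 5*y + 4) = y*(y - 4)*(y - 1)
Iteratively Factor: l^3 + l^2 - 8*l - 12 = (l + 2)*(l^2 - l - 6) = (l - 3)*(l + 2)*(l + 2)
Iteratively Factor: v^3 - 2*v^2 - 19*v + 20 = (v - 5)*(v^2 + 3*v - 4) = (v - 5)*(v - 1)*(v + 4)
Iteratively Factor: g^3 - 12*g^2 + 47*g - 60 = (g - 4)*(g^2 - 8*g + 15) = (g - 5)*(g - 4)*(g - 3)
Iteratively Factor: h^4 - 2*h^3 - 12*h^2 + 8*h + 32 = (h + 2)*(h^3 - 4*h^2 - 4*h + 16) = (h + 2)^2*(h^2 - 6*h + 8) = (h - 4)*(h + 2)^2*(h - 2)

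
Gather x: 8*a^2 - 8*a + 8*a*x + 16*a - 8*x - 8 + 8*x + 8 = 8*a^2 + 8*a*x + 8*a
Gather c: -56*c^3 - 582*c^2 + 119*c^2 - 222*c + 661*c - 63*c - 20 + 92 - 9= -56*c^3 - 463*c^2 + 376*c + 63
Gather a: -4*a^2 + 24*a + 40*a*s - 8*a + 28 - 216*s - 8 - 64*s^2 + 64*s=-4*a^2 + a*(40*s + 16) - 64*s^2 - 152*s + 20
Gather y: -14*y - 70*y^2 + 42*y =-70*y^2 + 28*y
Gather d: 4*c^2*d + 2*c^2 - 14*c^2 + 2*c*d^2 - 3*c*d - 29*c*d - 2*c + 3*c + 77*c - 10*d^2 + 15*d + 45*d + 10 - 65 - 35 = -12*c^2 + 78*c + d^2*(2*c - 10) + d*(4*c^2 - 32*c + 60) - 90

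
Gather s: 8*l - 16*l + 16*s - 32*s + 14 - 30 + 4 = -8*l - 16*s - 12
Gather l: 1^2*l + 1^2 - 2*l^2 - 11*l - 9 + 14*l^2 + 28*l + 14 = 12*l^2 + 18*l + 6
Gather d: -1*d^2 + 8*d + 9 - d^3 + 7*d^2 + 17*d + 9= -d^3 + 6*d^2 + 25*d + 18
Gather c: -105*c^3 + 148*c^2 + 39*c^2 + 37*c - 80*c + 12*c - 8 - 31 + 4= -105*c^3 + 187*c^2 - 31*c - 35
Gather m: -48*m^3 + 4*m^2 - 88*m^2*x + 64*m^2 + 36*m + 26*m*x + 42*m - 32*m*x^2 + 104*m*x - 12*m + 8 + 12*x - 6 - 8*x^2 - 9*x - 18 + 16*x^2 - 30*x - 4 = -48*m^3 + m^2*(68 - 88*x) + m*(-32*x^2 + 130*x + 66) + 8*x^2 - 27*x - 20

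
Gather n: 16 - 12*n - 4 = 12 - 12*n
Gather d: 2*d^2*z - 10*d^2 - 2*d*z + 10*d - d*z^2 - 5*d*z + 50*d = d^2*(2*z - 10) + d*(-z^2 - 7*z + 60)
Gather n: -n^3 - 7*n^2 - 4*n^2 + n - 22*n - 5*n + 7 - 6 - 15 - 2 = -n^3 - 11*n^2 - 26*n - 16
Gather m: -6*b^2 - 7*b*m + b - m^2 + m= -6*b^2 + b - m^2 + m*(1 - 7*b)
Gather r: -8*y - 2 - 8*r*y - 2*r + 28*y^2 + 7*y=r*(-8*y - 2) + 28*y^2 - y - 2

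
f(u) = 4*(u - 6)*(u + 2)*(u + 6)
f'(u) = 4*(u - 6)*(u + 2) + 4*(u - 6)*(u + 6) + 4*(u + 2)*(u + 6) = 12*u^2 + 16*u - 144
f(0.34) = -335.88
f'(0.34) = -137.17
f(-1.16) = -116.44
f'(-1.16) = -146.41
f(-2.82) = 92.00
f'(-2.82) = -93.69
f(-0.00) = -288.00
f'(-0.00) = -144.00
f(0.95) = -414.15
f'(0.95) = -117.97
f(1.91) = -505.98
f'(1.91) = -69.66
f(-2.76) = 86.28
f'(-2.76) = -96.75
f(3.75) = -504.56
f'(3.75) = 84.75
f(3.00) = -540.00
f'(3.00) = 12.00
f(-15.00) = -9828.00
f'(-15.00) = 2316.00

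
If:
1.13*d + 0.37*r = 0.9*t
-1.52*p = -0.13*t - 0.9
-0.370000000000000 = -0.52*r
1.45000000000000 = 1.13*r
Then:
No Solution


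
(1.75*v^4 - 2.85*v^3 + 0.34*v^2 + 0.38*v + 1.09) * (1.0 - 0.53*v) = -0.9275*v^5 + 3.2605*v^4 - 3.0302*v^3 + 0.1386*v^2 - 0.1977*v + 1.09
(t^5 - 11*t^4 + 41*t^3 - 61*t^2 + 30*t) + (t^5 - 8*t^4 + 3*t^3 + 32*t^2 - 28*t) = 2*t^5 - 19*t^4 + 44*t^3 - 29*t^2 + 2*t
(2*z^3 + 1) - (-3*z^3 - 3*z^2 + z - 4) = 5*z^3 + 3*z^2 - z + 5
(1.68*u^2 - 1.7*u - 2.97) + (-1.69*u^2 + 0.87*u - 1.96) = -0.01*u^2 - 0.83*u - 4.93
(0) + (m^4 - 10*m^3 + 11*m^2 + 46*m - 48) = m^4 - 10*m^3 + 11*m^2 + 46*m - 48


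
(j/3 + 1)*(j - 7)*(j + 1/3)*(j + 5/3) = j^4/3 - 2*j^3/3 - 256*j^2/27 - 398*j/27 - 35/9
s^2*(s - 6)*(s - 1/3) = s^4 - 19*s^3/3 + 2*s^2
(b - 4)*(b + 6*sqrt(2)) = b^2 - 4*b + 6*sqrt(2)*b - 24*sqrt(2)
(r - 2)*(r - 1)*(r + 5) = r^3 + 2*r^2 - 13*r + 10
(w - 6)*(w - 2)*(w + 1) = w^3 - 7*w^2 + 4*w + 12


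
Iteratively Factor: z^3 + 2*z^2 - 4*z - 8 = (z + 2)*(z^2 - 4) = (z - 2)*(z + 2)*(z + 2)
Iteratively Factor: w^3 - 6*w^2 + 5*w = (w - 5)*(w^2 - w) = (w - 5)*(w - 1)*(w)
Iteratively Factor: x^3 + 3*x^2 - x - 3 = (x + 1)*(x^2 + 2*x - 3) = (x + 1)*(x + 3)*(x - 1)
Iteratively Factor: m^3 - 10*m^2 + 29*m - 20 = (m - 5)*(m^2 - 5*m + 4) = (m - 5)*(m - 1)*(m - 4)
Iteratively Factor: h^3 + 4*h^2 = (h + 4)*(h^2) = h*(h + 4)*(h)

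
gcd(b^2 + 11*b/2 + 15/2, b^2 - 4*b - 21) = b + 3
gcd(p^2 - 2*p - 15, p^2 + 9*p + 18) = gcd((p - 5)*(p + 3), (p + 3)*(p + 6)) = p + 3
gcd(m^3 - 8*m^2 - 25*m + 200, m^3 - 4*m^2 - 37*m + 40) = m^2 - 3*m - 40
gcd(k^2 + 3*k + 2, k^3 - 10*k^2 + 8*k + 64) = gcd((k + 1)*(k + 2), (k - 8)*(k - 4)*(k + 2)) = k + 2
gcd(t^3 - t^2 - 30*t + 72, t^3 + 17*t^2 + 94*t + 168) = t + 6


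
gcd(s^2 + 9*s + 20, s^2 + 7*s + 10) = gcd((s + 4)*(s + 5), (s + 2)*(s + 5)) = s + 5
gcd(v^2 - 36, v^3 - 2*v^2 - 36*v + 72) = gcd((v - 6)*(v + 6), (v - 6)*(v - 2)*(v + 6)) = v^2 - 36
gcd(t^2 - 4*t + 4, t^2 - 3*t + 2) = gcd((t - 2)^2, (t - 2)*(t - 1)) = t - 2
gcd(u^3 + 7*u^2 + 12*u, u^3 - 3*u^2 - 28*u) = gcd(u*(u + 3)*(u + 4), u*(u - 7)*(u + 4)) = u^2 + 4*u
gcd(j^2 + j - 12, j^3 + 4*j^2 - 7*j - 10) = 1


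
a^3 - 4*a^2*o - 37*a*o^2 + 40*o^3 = (a - 8*o)*(a - o)*(a + 5*o)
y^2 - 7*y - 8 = (y - 8)*(y + 1)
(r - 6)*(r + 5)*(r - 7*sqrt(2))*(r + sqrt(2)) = r^4 - 6*sqrt(2)*r^3 - r^3 - 44*r^2 + 6*sqrt(2)*r^2 + 14*r + 180*sqrt(2)*r + 420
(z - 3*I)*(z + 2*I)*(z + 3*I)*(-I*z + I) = -I*z^4 + 2*z^3 + I*z^3 - 2*z^2 - 9*I*z^2 + 18*z + 9*I*z - 18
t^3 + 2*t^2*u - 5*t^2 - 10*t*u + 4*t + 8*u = (t - 4)*(t - 1)*(t + 2*u)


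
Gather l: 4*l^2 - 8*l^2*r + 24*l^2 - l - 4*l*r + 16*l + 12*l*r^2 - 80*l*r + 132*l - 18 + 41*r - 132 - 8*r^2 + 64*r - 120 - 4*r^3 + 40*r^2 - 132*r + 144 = l^2*(28 - 8*r) + l*(12*r^2 - 84*r + 147) - 4*r^3 + 32*r^2 - 27*r - 126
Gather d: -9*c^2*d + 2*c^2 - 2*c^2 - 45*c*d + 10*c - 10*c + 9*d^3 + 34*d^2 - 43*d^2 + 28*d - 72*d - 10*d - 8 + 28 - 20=9*d^3 - 9*d^2 + d*(-9*c^2 - 45*c - 54)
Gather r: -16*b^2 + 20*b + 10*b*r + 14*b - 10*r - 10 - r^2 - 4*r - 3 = -16*b^2 + 34*b - r^2 + r*(10*b - 14) - 13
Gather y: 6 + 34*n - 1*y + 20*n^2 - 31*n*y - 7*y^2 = 20*n^2 + 34*n - 7*y^2 + y*(-31*n - 1) + 6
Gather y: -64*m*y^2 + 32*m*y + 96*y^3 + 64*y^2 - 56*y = 96*y^3 + y^2*(64 - 64*m) + y*(32*m - 56)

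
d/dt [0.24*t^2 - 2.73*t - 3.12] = 0.48*t - 2.73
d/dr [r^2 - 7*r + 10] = 2*r - 7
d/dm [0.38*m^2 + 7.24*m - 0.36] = 0.76*m + 7.24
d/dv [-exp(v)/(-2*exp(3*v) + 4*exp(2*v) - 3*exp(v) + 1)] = (-4*exp(4*v) + 4*exp(3*v) - exp(v))/(4*exp(6*v) - 16*exp(5*v) + 28*exp(4*v) - 28*exp(3*v) + 17*exp(2*v) - 6*exp(v) + 1)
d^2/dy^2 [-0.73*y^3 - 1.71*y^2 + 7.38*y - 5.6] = -4.38*y - 3.42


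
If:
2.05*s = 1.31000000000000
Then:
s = 0.64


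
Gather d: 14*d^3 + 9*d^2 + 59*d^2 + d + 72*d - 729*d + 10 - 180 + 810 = 14*d^3 + 68*d^2 - 656*d + 640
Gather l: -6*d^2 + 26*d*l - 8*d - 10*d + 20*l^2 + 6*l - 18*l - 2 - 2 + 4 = -6*d^2 - 18*d + 20*l^2 + l*(26*d - 12)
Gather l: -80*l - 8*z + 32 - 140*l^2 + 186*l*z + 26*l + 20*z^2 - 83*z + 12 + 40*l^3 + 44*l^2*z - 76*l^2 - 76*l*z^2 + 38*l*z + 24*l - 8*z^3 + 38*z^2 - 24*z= 40*l^3 + l^2*(44*z - 216) + l*(-76*z^2 + 224*z - 30) - 8*z^3 + 58*z^2 - 115*z + 44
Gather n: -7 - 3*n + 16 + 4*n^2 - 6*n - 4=4*n^2 - 9*n + 5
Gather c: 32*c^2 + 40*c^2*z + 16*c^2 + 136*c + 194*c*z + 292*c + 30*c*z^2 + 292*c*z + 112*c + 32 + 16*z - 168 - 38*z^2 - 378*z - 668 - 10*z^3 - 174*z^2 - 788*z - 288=c^2*(40*z + 48) + c*(30*z^2 + 486*z + 540) - 10*z^3 - 212*z^2 - 1150*z - 1092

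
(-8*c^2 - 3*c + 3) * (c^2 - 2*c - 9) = -8*c^4 + 13*c^3 + 81*c^2 + 21*c - 27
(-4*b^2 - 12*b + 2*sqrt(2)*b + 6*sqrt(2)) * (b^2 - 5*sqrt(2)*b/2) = -4*b^4 - 12*b^3 + 12*sqrt(2)*b^3 - 10*b^2 + 36*sqrt(2)*b^2 - 30*b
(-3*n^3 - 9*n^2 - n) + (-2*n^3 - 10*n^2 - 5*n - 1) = -5*n^3 - 19*n^2 - 6*n - 1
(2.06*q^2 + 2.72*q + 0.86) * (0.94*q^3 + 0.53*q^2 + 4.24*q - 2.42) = 1.9364*q^5 + 3.6486*q^4 + 10.9844*q^3 + 7.0034*q^2 - 2.936*q - 2.0812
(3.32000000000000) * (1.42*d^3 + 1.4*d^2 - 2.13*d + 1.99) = 4.7144*d^3 + 4.648*d^2 - 7.0716*d + 6.6068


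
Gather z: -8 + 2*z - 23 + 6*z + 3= 8*z - 28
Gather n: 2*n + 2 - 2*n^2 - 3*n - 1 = -2*n^2 - n + 1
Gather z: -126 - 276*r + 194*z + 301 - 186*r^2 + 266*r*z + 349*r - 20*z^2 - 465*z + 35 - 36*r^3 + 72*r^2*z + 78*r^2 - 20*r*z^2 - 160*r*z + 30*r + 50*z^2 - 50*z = -36*r^3 - 108*r^2 + 103*r + z^2*(30 - 20*r) + z*(72*r^2 + 106*r - 321) + 210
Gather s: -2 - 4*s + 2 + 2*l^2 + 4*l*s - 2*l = 2*l^2 - 2*l + s*(4*l - 4)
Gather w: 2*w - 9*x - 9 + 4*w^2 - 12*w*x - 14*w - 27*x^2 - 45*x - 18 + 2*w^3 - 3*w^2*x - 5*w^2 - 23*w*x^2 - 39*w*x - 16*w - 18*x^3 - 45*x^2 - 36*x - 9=2*w^3 + w^2*(-3*x - 1) + w*(-23*x^2 - 51*x - 28) - 18*x^3 - 72*x^2 - 90*x - 36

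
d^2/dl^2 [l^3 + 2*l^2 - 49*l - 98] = 6*l + 4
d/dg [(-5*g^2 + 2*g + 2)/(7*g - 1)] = (-35*g^2 + 10*g - 16)/(49*g^2 - 14*g + 1)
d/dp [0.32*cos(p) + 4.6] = -0.32*sin(p)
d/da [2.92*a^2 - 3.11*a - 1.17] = 5.84*a - 3.11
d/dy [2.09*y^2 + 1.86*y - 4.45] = 4.18*y + 1.86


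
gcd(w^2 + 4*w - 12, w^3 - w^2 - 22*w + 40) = w - 2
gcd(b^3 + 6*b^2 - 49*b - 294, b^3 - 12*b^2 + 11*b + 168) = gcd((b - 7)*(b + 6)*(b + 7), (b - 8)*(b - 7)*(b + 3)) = b - 7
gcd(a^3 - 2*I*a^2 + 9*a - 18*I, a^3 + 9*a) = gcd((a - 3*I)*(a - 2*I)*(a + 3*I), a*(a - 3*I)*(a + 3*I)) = a^2 + 9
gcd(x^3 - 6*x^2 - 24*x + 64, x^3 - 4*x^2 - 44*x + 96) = x^2 - 10*x + 16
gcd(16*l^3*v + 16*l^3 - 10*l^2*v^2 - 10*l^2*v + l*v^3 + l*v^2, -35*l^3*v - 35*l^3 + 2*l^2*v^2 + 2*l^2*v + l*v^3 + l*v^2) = l*v + l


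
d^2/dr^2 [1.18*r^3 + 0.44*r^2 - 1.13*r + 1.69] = 7.08*r + 0.88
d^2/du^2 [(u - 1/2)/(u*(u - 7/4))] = 4*(32*u^3 - 48*u^2 + 84*u - 49)/(u^3*(64*u^3 - 336*u^2 + 588*u - 343))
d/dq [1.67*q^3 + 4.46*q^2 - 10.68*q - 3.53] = 5.01*q^2 + 8.92*q - 10.68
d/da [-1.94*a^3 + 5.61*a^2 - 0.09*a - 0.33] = -5.82*a^2 + 11.22*a - 0.09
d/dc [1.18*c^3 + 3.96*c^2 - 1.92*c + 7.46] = 3.54*c^2 + 7.92*c - 1.92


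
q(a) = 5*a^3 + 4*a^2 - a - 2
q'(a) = 15*a^2 + 8*a - 1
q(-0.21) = -1.66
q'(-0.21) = -2.02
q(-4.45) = -358.95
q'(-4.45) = 260.44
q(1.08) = 7.88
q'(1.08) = 25.14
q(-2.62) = -61.85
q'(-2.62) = 81.01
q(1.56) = 25.16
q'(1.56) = 47.98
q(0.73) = 1.35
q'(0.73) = 12.83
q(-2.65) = -64.31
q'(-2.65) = 83.14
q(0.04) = -2.03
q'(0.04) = -0.66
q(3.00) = 166.00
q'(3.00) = 158.00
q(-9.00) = -3314.00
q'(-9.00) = 1142.00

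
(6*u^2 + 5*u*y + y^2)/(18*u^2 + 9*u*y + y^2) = (2*u + y)/(6*u + y)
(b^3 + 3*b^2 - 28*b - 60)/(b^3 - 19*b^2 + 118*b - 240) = (b^2 + 8*b + 12)/(b^2 - 14*b + 48)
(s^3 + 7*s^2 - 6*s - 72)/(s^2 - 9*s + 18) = (s^2 + 10*s + 24)/(s - 6)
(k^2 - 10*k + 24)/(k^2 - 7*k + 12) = (k - 6)/(k - 3)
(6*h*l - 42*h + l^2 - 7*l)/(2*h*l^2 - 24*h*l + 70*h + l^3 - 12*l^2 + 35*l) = (6*h + l)/(2*h*l - 10*h + l^2 - 5*l)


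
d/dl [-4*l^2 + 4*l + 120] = 4 - 8*l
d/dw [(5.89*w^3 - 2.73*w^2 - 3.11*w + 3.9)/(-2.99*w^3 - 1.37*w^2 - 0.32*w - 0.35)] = (-16.232*w^4 - 22.3674*w^3 + 25.4114*w^2 + 12.597*w + 2.3365)/(8.9401*w^6 + 8.1926*w^5 + 3.7905*w^4 + 2.9698*w^3 + 1.0614*w^2 + 0.224*w + 0.1225)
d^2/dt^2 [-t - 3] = 0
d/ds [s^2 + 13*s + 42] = 2*s + 13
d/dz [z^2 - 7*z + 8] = 2*z - 7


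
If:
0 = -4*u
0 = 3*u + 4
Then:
No Solution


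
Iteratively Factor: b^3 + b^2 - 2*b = (b - 1)*(b^2 + 2*b) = (b - 1)*(b + 2)*(b)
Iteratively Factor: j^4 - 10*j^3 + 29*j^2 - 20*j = (j)*(j^3 - 10*j^2 + 29*j - 20) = j*(j - 4)*(j^2 - 6*j + 5) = j*(j - 4)*(j - 1)*(j - 5)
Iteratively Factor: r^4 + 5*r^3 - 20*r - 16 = (r + 4)*(r^3 + r^2 - 4*r - 4) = (r + 2)*(r + 4)*(r^2 - r - 2) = (r + 1)*(r + 2)*(r + 4)*(r - 2)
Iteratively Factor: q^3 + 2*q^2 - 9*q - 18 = (q - 3)*(q^2 + 5*q + 6) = (q - 3)*(q + 3)*(q + 2)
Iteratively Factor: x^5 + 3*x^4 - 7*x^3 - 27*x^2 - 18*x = (x - 3)*(x^4 + 6*x^3 + 11*x^2 + 6*x) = x*(x - 3)*(x^3 + 6*x^2 + 11*x + 6) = x*(x - 3)*(x + 3)*(x^2 + 3*x + 2) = x*(x - 3)*(x + 1)*(x + 3)*(x + 2)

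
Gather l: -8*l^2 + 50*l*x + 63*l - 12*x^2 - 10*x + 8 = -8*l^2 + l*(50*x + 63) - 12*x^2 - 10*x + 8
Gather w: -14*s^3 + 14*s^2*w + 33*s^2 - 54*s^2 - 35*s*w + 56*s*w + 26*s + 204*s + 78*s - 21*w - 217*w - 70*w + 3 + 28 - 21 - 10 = -14*s^3 - 21*s^2 + 308*s + w*(14*s^2 + 21*s - 308)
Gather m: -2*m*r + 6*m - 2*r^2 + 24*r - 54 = m*(6 - 2*r) - 2*r^2 + 24*r - 54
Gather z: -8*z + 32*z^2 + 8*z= 32*z^2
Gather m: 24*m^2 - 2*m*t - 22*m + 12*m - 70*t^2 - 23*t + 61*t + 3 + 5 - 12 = 24*m^2 + m*(-2*t - 10) - 70*t^2 + 38*t - 4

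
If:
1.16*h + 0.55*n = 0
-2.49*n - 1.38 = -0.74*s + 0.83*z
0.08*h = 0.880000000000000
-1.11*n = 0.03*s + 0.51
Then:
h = 11.00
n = -23.20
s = 841.40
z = 818.10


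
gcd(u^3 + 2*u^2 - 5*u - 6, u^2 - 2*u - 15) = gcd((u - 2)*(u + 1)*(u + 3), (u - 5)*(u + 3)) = u + 3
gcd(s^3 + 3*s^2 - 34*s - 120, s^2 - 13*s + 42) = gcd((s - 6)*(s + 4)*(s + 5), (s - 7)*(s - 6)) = s - 6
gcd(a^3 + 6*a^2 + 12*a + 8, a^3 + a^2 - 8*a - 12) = a^2 + 4*a + 4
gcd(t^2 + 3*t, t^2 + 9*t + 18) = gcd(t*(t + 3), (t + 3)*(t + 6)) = t + 3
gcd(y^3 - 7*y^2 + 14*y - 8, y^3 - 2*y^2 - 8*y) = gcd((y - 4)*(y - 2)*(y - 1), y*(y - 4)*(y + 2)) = y - 4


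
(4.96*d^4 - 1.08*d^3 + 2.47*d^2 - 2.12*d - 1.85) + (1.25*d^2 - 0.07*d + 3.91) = 4.96*d^4 - 1.08*d^3 + 3.72*d^2 - 2.19*d + 2.06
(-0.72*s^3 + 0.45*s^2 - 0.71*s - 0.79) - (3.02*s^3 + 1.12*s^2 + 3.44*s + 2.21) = -3.74*s^3 - 0.67*s^2 - 4.15*s - 3.0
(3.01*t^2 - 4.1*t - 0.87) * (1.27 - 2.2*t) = -6.622*t^3 + 12.8427*t^2 - 3.293*t - 1.1049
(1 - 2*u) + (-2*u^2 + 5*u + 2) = -2*u^2 + 3*u + 3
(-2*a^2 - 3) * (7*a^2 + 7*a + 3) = -14*a^4 - 14*a^3 - 27*a^2 - 21*a - 9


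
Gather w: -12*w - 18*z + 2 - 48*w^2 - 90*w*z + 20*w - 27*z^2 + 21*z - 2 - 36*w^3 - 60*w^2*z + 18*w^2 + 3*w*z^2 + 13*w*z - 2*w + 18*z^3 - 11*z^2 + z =-36*w^3 + w^2*(-60*z - 30) + w*(3*z^2 - 77*z + 6) + 18*z^3 - 38*z^2 + 4*z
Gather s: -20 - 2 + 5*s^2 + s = 5*s^2 + s - 22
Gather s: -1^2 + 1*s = s - 1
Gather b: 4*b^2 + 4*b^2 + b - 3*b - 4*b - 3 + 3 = 8*b^2 - 6*b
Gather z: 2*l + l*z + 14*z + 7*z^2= 2*l + 7*z^2 + z*(l + 14)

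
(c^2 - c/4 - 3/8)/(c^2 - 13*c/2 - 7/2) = (c - 3/4)/(c - 7)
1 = 1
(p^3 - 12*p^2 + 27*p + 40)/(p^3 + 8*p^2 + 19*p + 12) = (p^2 - 13*p + 40)/(p^2 + 7*p + 12)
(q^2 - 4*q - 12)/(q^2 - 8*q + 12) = (q + 2)/(q - 2)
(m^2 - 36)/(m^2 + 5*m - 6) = (m - 6)/(m - 1)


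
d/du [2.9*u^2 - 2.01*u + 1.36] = 5.8*u - 2.01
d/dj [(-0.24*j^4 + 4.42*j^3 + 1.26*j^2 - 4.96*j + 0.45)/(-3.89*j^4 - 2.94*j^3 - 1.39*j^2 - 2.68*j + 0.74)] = (17.8994*j^6 + 10.47*j^5 - 58.393*j^4 - 46.5644*j^3 + 3.5102*j^2 + 3.1158*j - 2.4644)/(15.1321*j^8 + 22.8732*j^7 + 19.4578*j^6 + 29.0236*j^5 + 11.9333*j^4 + 3.0992*j^3 + 5.1252*j^2 - 3.9664*j + 0.5476)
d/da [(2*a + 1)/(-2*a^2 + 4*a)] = (a^2 + a - 1)/(a^2*(a^2 - 4*a + 4))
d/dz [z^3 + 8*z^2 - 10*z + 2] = 3*z^2 + 16*z - 10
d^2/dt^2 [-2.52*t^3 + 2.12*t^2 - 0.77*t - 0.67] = 4.24 - 15.12*t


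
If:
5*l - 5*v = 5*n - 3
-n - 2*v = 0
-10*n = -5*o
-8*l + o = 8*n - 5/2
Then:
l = -47/200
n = 73/100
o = 73/50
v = -73/200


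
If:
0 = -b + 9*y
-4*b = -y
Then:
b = 0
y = 0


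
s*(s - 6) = s^2 - 6*s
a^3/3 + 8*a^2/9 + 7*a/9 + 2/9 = (a/3 + 1/3)*(a + 2/3)*(a + 1)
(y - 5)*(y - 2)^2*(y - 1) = y^4 - 10*y^3 + 33*y^2 - 44*y + 20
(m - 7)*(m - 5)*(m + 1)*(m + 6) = m^4 - 5*m^3 - 43*m^2 + 173*m + 210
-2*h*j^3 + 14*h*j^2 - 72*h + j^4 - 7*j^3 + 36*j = (-2*h + j)*(j - 6)*(j - 3)*(j + 2)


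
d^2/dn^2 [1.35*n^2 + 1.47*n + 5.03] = 2.70000000000000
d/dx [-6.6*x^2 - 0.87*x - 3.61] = -13.2*x - 0.87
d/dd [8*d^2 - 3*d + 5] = 16*d - 3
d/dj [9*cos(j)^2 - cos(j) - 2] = (1 - 18*cos(j))*sin(j)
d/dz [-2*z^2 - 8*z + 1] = -4*z - 8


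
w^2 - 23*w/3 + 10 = (w - 6)*(w - 5/3)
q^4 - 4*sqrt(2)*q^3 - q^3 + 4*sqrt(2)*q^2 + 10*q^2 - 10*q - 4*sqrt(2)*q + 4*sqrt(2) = (q - 1)*(q - 2*sqrt(2))*(q - sqrt(2))^2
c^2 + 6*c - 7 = (c - 1)*(c + 7)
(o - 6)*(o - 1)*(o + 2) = o^3 - 5*o^2 - 8*o + 12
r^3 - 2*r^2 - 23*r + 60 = (r - 4)*(r - 3)*(r + 5)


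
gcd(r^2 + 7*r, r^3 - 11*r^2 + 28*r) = r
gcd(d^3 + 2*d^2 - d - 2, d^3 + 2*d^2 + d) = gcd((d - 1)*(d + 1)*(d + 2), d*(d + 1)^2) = d + 1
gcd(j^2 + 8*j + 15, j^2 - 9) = j + 3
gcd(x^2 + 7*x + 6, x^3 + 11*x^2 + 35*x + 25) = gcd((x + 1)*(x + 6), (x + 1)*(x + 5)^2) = x + 1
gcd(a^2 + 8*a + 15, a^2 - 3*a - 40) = a + 5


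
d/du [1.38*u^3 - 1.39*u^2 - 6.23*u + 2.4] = 4.14*u^2 - 2.78*u - 6.23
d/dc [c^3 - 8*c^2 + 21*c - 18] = 3*c^2 - 16*c + 21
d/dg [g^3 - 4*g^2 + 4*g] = 3*g^2 - 8*g + 4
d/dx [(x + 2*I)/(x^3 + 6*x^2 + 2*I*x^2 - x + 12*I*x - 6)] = 2*(-x^2 - 3*x*(1 + I) + 1 - 9*I)/(x^5 + 3*x^4*(4 + I) + 3*x^3*(11 + 12*I) + x^2*(-36 + 107*I) - 12*x*(9 + I) - 36*I)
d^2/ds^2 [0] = 0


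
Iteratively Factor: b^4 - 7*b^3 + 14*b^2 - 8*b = (b - 4)*(b^3 - 3*b^2 + 2*b) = (b - 4)*(b - 2)*(b^2 - b) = b*(b - 4)*(b - 2)*(b - 1)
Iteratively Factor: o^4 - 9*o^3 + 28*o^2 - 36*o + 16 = (o - 2)*(o^3 - 7*o^2 + 14*o - 8) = (o - 2)*(o - 1)*(o^2 - 6*o + 8) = (o - 4)*(o - 2)*(o - 1)*(o - 2)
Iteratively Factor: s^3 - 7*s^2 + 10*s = (s)*(s^2 - 7*s + 10) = s*(s - 2)*(s - 5)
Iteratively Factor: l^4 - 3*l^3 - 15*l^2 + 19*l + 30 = (l + 1)*(l^3 - 4*l^2 - 11*l + 30) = (l - 5)*(l + 1)*(l^2 + l - 6) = (l - 5)*(l + 1)*(l + 3)*(l - 2)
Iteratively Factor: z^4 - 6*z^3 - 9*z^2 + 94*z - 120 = (z - 3)*(z^3 - 3*z^2 - 18*z + 40) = (z - 3)*(z - 2)*(z^2 - z - 20) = (z - 5)*(z - 3)*(z - 2)*(z + 4)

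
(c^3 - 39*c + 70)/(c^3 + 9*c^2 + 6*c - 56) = (c - 5)/(c + 4)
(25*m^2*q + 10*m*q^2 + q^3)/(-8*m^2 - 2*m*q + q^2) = q*(25*m^2 + 10*m*q + q^2)/(-8*m^2 - 2*m*q + q^2)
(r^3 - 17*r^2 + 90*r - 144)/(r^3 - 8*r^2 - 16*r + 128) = (r^2 - 9*r + 18)/(r^2 - 16)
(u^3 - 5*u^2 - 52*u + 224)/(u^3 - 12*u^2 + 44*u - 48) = (u^2 - u - 56)/(u^2 - 8*u + 12)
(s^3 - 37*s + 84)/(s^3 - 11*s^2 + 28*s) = (s^2 + 4*s - 21)/(s*(s - 7))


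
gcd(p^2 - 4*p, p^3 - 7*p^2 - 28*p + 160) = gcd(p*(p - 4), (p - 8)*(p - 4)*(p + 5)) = p - 4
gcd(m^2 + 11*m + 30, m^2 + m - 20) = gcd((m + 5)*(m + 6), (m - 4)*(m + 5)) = m + 5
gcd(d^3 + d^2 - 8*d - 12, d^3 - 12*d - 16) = d^2 + 4*d + 4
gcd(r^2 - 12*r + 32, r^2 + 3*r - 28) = r - 4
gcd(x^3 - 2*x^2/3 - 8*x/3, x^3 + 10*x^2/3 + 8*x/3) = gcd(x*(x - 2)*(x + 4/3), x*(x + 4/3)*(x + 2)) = x^2 + 4*x/3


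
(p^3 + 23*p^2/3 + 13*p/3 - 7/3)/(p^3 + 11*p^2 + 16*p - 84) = (3*p^2 + 2*p - 1)/(3*(p^2 + 4*p - 12))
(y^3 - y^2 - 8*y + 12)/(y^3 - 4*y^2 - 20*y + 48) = (y^2 + y - 6)/(y^2 - 2*y - 24)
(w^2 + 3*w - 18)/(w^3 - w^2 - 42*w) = (w - 3)/(w*(w - 7))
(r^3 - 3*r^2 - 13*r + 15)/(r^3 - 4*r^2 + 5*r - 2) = (r^2 - 2*r - 15)/(r^2 - 3*r + 2)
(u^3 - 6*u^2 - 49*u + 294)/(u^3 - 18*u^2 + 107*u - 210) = (u + 7)/(u - 5)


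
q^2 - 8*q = q*(q - 8)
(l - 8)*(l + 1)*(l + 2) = l^3 - 5*l^2 - 22*l - 16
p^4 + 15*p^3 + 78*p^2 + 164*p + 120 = (p + 2)^2*(p + 5)*(p + 6)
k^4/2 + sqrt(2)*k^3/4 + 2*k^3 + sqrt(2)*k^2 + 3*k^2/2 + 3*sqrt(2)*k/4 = k*(k + 3)*(sqrt(2)*k/2 + 1/2)*(sqrt(2)*k/2 + sqrt(2)/2)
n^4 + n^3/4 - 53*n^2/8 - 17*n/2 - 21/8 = (n - 3)*(n + 1/2)*(n + 1)*(n + 7/4)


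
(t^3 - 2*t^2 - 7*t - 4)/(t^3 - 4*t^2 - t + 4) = (t + 1)/(t - 1)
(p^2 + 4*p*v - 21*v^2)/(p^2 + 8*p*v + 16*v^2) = (p^2 + 4*p*v - 21*v^2)/(p^2 + 8*p*v + 16*v^2)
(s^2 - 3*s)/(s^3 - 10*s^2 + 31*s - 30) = s/(s^2 - 7*s + 10)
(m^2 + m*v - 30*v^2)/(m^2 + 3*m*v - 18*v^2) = (-m + 5*v)/(-m + 3*v)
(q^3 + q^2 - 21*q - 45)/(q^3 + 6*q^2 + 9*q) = (q - 5)/q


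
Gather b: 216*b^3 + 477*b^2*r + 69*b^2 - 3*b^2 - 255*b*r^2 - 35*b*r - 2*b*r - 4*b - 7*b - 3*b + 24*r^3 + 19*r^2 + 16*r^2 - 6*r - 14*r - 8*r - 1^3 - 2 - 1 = 216*b^3 + b^2*(477*r + 66) + b*(-255*r^2 - 37*r - 14) + 24*r^3 + 35*r^2 - 28*r - 4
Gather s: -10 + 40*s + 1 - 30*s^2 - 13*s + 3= -30*s^2 + 27*s - 6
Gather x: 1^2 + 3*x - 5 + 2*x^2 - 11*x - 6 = 2*x^2 - 8*x - 10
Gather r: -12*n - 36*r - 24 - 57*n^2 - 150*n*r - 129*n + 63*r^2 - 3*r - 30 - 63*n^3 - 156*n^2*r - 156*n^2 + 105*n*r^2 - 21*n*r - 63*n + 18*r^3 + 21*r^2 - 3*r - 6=-63*n^3 - 213*n^2 - 204*n + 18*r^3 + r^2*(105*n + 84) + r*(-156*n^2 - 171*n - 42) - 60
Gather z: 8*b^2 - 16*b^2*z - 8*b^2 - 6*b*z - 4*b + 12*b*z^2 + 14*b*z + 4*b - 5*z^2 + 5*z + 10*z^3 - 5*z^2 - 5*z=10*z^3 + z^2*(12*b - 10) + z*(-16*b^2 + 8*b)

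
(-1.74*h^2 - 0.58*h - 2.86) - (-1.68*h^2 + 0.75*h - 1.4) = -0.0600000000000001*h^2 - 1.33*h - 1.46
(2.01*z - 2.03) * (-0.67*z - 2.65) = -1.3467*z^2 - 3.9664*z + 5.3795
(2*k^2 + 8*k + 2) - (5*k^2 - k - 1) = -3*k^2 + 9*k + 3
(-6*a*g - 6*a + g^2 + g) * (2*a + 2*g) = -12*a^2*g - 12*a^2 - 10*a*g^2 - 10*a*g + 2*g^3 + 2*g^2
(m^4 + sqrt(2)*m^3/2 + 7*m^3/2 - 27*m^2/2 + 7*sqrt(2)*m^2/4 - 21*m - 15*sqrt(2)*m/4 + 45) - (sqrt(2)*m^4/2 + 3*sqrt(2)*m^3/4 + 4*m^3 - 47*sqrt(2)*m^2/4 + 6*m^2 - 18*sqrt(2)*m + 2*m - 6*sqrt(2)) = -sqrt(2)*m^4/2 + m^4 - m^3/2 - sqrt(2)*m^3/4 - 39*m^2/2 + 27*sqrt(2)*m^2/2 - 23*m + 57*sqrt(2)*m/4 + 6*sqrt(2) + 45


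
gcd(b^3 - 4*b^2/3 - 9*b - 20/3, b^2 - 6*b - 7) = b + 1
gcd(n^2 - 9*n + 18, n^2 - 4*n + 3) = n - 3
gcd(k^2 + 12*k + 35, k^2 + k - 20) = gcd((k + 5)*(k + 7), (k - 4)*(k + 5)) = k + 5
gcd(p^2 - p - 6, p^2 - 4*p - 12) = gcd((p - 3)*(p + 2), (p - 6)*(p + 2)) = p + 2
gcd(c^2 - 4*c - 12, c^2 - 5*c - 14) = c + 2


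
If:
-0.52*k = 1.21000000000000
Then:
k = -2.33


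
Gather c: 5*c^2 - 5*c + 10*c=5*c^2 + 5*c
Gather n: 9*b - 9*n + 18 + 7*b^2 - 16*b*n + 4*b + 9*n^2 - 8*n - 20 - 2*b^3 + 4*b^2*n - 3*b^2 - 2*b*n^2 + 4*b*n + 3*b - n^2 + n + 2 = -2*b^3 + 4*b^2 + 16*b + n^2*(8 - 2*b) + n*(4*b^2 - 12*b - 16)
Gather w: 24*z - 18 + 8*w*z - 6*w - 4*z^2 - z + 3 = w*(8*z - 6) - 4*z^2 + 23*z - 15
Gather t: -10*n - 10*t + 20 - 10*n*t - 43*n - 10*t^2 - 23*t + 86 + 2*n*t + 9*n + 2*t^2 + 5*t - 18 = -44*n - 8*t^2 + t*(-8*n - 28) + 88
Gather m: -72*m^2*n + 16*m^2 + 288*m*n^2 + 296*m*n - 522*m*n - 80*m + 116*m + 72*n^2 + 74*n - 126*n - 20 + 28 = m^2*(16 - 72*n) + m*(288*n^2 - 226*n + 36) + 72*n^2 - 52*n + 8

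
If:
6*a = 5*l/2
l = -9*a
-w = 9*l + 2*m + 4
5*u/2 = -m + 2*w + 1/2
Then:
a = 0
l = 0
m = -w/2 - 2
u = w + 1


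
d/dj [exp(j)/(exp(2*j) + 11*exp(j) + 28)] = (28 - exp(2*j))*exp(j)/(exp(4*j) + 22*exp(3*j) + 177*exp(2*j) + 616*exp(j) + 784)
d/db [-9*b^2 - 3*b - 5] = -18*b - 3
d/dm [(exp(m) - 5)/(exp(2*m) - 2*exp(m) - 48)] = (2*(1 - exp(m))*(exp(m) - 5) + exp(2*m) - 2*exp(m) - 48)*exp(m)/(-exp(2*m) + 2*exp(m) + 48)^2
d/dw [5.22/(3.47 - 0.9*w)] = 4.698/(0.9*w - 3.47)^2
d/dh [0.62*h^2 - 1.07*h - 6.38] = 1.24*h - 1.07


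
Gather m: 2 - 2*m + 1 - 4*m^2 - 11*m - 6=-4*m^2 - 13*m - 3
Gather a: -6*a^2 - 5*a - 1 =-6*a^2 - 5*a - 1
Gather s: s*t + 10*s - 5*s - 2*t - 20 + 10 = s*(t + 5) - 2*t - 10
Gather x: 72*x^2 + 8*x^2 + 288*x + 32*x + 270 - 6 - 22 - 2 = 80*x^2 + 320*x + 240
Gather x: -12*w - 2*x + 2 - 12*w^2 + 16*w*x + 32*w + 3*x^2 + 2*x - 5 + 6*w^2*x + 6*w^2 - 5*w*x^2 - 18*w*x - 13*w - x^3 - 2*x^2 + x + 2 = -6*w^2 + 7*w - x^3 + x^2*(1 - 5*w) + x*(6*w^2 - 2*w + 1) - 1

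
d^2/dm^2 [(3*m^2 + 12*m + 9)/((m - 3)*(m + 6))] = 6*(m^3 + 63*m^2 + 243*m + 621)/(m^6 + 9*m^5 - 27*m^4 - 297*m^3 + 486*m^2 + 2916*m - 5832)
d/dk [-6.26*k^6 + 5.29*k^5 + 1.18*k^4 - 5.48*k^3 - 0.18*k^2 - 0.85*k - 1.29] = -37.56*k^5 + 26.45*k^4 + 4.72*k^3 - 16.44*k^2 - 0.36*k - 0.85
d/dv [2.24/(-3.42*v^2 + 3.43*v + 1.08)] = (15.3216*v - 7.6832)/(-3.42*v^2 + 3.43*v + 1.08)^2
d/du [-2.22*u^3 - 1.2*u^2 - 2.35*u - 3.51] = -6.66*u^2 - 2.4*u - 2.35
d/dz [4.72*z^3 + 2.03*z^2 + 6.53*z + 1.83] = 14.16*z^2 + 4.06*z + 6.53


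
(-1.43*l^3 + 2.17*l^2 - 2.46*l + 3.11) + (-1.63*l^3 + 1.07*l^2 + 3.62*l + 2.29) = -3.06*l^3 + 3.24*l^2 + 1.16*l + 5.4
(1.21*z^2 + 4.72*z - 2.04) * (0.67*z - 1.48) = 0.8107*z^3 + 1.3716*z^2 - 8.3524*z + 3.0192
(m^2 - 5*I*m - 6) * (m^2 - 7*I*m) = m^4 - 12*I*m^3 - 41*m^2 + 42*I*m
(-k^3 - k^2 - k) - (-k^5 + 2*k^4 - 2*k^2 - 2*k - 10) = k^5 - 2*k^4 - k^3 + k^2 + k + 10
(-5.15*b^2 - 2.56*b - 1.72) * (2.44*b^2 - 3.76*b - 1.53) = -12.566*b^4 + 13.1176*b^3 + 13.3083*b^2 + 10.384*b + 2.6316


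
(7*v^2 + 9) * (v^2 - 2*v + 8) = 7*v^4 - 14*v^3 + 65*v^2 - 18*v + 72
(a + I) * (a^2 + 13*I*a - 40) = a^3 + 14*I*a^2 - 53*a - 40*I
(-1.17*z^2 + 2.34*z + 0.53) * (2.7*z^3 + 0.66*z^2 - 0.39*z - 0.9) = -3.159*z^5 + 5.5458*z^4 + 3.4317*z^3 + 0.4902*z^2 - 2.3127*z - 0.477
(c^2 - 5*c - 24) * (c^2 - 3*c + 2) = c^4 - 8*c^3 - 7*c^2 + 62*c - 48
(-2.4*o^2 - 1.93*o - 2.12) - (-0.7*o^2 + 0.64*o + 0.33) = -1.7*o^2 - 2.57*o - 2.45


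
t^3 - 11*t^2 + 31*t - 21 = (t - 7)*(t - 3)*(t - 1)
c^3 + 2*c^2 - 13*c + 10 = (c - 2)*(c - 1)*(c + 5)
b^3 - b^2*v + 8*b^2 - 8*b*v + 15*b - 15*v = (b + 3)*(b + 5)*(b - v)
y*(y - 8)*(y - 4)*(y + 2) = y^4 - 10*y^3 + 8*y^2 + 64*y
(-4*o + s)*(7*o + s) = -28*o^2 + 3*o*s + s^2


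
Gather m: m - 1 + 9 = m + 8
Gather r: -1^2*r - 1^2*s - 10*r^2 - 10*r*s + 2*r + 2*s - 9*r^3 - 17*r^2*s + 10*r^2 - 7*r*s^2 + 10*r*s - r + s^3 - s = -9*r^3 - 17*r^2*s - 7*r*s^2 + s^3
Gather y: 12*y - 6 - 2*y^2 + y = -2*y^2 + 13*y - 6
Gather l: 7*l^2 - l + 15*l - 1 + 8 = 7*l^2 + 14*l + 7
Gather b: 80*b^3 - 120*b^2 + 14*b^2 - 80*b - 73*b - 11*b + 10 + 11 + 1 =80*b^3 - 106*b^2 - 164*b + 22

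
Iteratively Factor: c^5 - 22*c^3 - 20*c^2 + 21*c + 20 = (c - 1)*(c^4 + c^3 - 21*c^2 - 41*c - 20) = (c - 1)*(c + 1)*(c^3 - 21*c - 20) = (c - 5)*(c - 1)*(c + 1)*(c^2 + 5*c + 4) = (c - 5)*(c - 1)*(c + 1)*(c + 4)*(c + 1)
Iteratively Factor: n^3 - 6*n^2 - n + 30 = (n - 5)*(n^2 - n - 6) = (n - 5)*(n - 3)*(n + 2)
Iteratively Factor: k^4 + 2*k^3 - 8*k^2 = (k)*(k^3 + 2*k^2 - 8*k) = k*(k - 2)*(k^2 + 4*k) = k^2*(k - 2)*(k + 4)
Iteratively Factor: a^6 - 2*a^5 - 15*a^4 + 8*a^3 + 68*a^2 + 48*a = (a + 2)*(a^5 - 4*a^4 - 7*a^3 + 22*a^2 + 24*a) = (a - 3)*(a + 2)*(a^4 - a^3 - 10*a^2 - 8*a) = (a - 3)*(a + 1)*(a + 2)*(a^3 - 2*a^2 - 8*a) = (a - 3)*(a + 1)*(a + 2)^2*(a^2 - 4*a) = a*(a - 3)*(a + 1)*(a + 2)^2*(a - 4)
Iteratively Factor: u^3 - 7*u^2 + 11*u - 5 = (u - 1)*(u^2 - 6*u + 5) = (u - 1)^2*(u - 5)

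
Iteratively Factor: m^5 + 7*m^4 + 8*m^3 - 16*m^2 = (m + 4)*(m^4 + 3*m^3 - 4*m^2) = (m - 1)*(m + 4)*(m^3 + 4*m^2) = m*(m - 1)*(m + 4)*(m^2 + 4*m) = m*(m - 1)*(m + 4)^2*(m)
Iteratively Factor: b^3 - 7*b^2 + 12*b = (b - 4)*(b^2 - 3*b) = b*(b - 4)*(b - 3)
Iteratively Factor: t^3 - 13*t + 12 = (t - 3)*(t^2 + 3*t - 4) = (t - 3)*(t + 4)*(t - 1)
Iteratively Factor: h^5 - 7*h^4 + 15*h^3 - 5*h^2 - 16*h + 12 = (h - 2)*(h^4 - 5*h^3 + 5*h^2 + 5*h - 6) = (h - 2)^2*(h^3 - 3*h^2 - h + 3) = (h - 2)^2*(h - 1)*(h^2 - 2*h - 3) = (h - 3)*(h - 2)^2*(h - 1)*(h + 1)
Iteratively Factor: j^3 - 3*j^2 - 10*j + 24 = (j + 3)*(j^2 - 6*j + 8) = (j - 4)*(j + 3)*(j - 2)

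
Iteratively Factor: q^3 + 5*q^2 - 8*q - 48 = (q + 4)*(q^2 + q - 12) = (q - 3)*(q + 4)*(q + 4)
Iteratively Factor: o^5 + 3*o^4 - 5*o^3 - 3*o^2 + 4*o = (o)*(o^4 + 3*o^3 - 5*o^2 - 3*o + 4) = o*(o + 4)*(o^3 - o^2 - o + 1) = o*(o - 1)*(o + 4)*(o^2 - 1) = o*(o - 1)*(o + 1)*(o + 4)*(o - 1)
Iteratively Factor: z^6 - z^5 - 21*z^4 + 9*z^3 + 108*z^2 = (z)*(z^5 - z^4 - 21*z^3 + 9*z^2 + 108*z) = z*(z - 3)*(z^4 + 2*z^3 - 15*z^2 - 36*z) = z*(z - 4)*(z - 3)*(z^3 + 6*z^2 + 9*z) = z*(z - 4)*(z - 3)*(z + 3)*(z^2 + 3*z) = z*(z - 4)*(z - 3)*(z + 3)^2*(z)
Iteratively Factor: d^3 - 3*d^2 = (d - 3)*(d^2) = d*(d - 3)*(d)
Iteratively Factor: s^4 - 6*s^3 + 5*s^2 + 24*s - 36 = (s + 2)*(s^3 - 8*s^2 + 21*s - 18) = (s - 3)*(s + 2)*(s^2 - 5*s + 6) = (s - 3)*(s - 2)*(s + 2)*(s - 3)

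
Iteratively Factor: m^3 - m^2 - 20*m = (m + 4)*(m^2 - 5*m) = (m - 5)*(m + 4)*(m)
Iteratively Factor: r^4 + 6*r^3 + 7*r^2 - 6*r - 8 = (r + 1)*(r^3 + 5*r^2 + 2*r - 8) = (r - 1)*(r + 1)*(r^2 + 6*r + 8) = (r - 1)*(r + 1)*(r + 4)*(r + 2)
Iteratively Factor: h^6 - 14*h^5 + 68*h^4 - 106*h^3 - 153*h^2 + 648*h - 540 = (h - 5)*(h^5 - 9*h^4 + 23*h^3 + 9*h^2 - 108*h + 108) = (h - 5)*(h - 2)*(h^4 - 7*h^3 + 9*h^2 + 27*h - 54) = (h - 5)*(h - 2)*(h + 2)*(h^3 - 9*h^2 + 27*h - 27) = (h - 5)*(h - 3)*(h - 2)*(h + 2)*(h^2 - 6*h + 9) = (h - 5)*(h - 3)^2*(h - 2)*(h + 2)*(h - 3)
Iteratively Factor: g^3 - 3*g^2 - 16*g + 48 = (g + 4)*(g^2 - 7*g + 12) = (g - 4)*(g + 4)*(g - 3)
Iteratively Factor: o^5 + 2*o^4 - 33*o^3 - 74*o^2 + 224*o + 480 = (o + 2)*(o^4 - 33*o^2 - 8*o + 240) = (o - 5)*(o + 2)*(o^3 + 5*o^2 - 8*o - 48) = (o - 5)*(o + 2)*(o + 4)*(o^2 + o - 12) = (o - 5)*(o - 3)*(o + 2)*(o + 4)*(o + 4)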